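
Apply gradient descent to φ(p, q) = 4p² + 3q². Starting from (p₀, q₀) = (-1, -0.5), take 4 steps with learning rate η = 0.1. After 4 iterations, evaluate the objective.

0.00050176

∇φ = (8p, 6q)
(p₁, q₁) = (-1, -0.5) − 0.1·(-8, -3) = (-0.2, -0.2)
(p₂, q₂) = (-0.2, -0.2) − 0.1·(-1.6, -1.2) = (-0.04, -0.08)
(p₃, q₃) = (-0.04, -0.08) − 0.1·(-0.32, -0.48) = (-0.008, -0.032)
(p₄, q₄) = (-0.008, -0.032) − 0.1·(-0.064, -0.192) = (-0.0016, -0.0128)
φ(-0.0016, -0.0128) = 0.00050176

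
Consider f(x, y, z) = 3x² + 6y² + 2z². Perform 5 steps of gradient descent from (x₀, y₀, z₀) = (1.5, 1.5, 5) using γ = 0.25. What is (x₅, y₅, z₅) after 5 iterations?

(-0.046875, -48, 0)

∇f = (6x, 12y, 4z)
(x₁, y₁, z₁) = (1.5, 1.5, 5) − 0.25·(9, 18, 20) = (-0.75, -3, 0)
(x₂, y₂, z₂) = (-0.75, -3, 0) − 0.25·(-4.5, -36, 0) = (0.375, 6, 0)
(x₃, y₃, z₃) = (0.375, 6, 0) − 0.25·(2.25, 72, 0) = (-0.1875, -12, 0)
(x₄, y₄, z₄) = (-0.1875, -12, 0) − 0.25·(-1.125, -144, 0) = (0.09375, 24, 0)
(x₅, y₅, z₅) = (0.09375, 24, 0) − 0.25·(0.5625, 288, 0) = (-0.046875, -48, 0)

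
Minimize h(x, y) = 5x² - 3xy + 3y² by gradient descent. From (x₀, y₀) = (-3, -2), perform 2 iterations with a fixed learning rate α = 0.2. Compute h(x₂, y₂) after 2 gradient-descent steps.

∇h = (10x - 3y, -3x + 6y)
(x₁, y₁) = (-3, -2) − 0.2·(-24, -3) = (1.8, -1.4)
(x₂, y₂) = (1.8, -1.4) − 0.2·(22.2, -13.8) = (-2.64, 1.36)
h(-2.64, 1.36) = 51.168

51.168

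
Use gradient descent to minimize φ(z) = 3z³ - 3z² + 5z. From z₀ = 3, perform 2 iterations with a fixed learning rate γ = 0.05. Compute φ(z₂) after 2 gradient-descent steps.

φ′(z) = 9z² - 6z + 5
Step 1: φ′(3) = 68; z₁ = 3 − 0.05·68 = -0.4
Step 2: φ′(-0.4) = 8.84; z₂ = -0.4 − 0.05·8.84 = -0.842
φ(-0.842) = -8.127735064

-8.127735064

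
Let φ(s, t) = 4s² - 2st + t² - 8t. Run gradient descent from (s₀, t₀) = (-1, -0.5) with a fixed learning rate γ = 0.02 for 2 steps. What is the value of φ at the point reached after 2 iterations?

∇φ = (8s - 2t, -2s + 2t - 8)
Step 1: at (-1, -0.5), ∇φ = (-7, -7) → (-1, -0.5) − 0.02·(-7, -7) = (-0.86, -0.36)
Step 2: at (-0.86, -0.36), ∇φ = (-6.16, -7) → (-0.86, -0.36) − 0.02·(-6.16, -7) = (-0.7368, -0.22)
φ(-0.7368, -0.22) = 3.65570496

3.65570496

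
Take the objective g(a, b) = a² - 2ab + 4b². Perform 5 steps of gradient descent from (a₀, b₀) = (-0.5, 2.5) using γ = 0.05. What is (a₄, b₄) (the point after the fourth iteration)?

(0.0988, 0.30925)

∇g = (2a - 2b, -2a + 8b)
(a₁, b₁) = (-0.5, 2.5) − 0.05·(-6, 21) = (-0.2, 1.45)
(a₂, b₂) = (-0.2, 1.45) − 0.05·(-3.3, 12) = (-0.035, 0.85)
(a₃, b₃) = (-0.035, 0.85) − 0.05·(-1.77, 6.87) = (0.0535, 0.5065)
(a₄, b₄) = (0.0535, 0.5065) − 0.05·(-0.906, 3.945) = (0.0988, 0.30925)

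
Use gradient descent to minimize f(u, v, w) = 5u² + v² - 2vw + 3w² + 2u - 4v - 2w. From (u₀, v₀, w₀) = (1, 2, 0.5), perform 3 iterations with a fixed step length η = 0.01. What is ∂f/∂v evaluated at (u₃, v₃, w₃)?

∇f = (10u + 2, 2v - 2w - 4, -2v + 6w - 2)
(u₁, v₁, w₁) = (1, 2, 0.5) − 0.01·(12, -1, -3) = (0.88, 2.01, 0.53)
(u₂, v₂, w₂) = (0.88, 2.01, 0.53) − 0.01·(10.8, -1.04, -2.84) = (0.772, 2.0204, 0.5584)
(u₃, v₃, w₃) = (0.772, 2.0204, 0.5584) − 0.01·(9.72, -1.076, -2.6904) = (0.6748, 2.03116, 0.585304)
∂f/∂v at (0.6748, 2.03116, 0.585304) = -1.108288

-1.108288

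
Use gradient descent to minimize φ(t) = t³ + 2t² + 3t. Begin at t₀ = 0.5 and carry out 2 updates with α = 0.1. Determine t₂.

φ′(t) = 3t² + 4t + 3
t₁ = 0.5 − 0.1·5.75 = -0.075
t₂ = -0.075 − 0.1·2.716875 = -0.3466875

-0.3466875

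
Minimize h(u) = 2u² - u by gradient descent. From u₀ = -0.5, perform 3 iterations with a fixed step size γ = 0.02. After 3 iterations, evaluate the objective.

h′(u) = 4u - 1
Step 1: h′(-0.5) = -3; u₁ = -0.5 − 0.02·(-3) = -0.44
Step 2: h′(-0.44) = -2.76; u₂ = -0.44 − 0.02·(-2.76) = -0.3848
Step 3: h′(-0.3848) = -2.5392; u₃ = -0.3848 − 0.02·(-2.5392) = -0.334016
h(-0.334016) = 0.557149376512

0.557149376512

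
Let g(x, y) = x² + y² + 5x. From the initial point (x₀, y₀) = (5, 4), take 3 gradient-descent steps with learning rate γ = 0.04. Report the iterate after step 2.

(3.848, 3.3856)

∇g = (2x + 5, 2y)
Step 1: at (5, 4), ∇g = (15, 8) → (5, 4) − 0.04·(15, 8) = (4.4, 3.68)
Step 2: at (4.4, 3.68), ∇g = (13.8, 7.36) → (4.4, 3.68) − 0.04·(13.8, 7.36) = (3.848, 3.3856)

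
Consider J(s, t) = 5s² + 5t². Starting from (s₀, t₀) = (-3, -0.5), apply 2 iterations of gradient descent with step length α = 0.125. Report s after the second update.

-0.1875

∇J = (10s, 10t)
Step 1: at (-3, -0.5), ∇J = (-30, -5) → (-3, -0.5) − 0.125·(-30, -5) = (0.75, 0.125)
Step 2: at (0.75, 0.125), ∇J = (7.5, 1.25) → (0.75, 0.125) − 0.125·(7.5, 1.25) = (-0.1875, -0.03125)
s = -0.1875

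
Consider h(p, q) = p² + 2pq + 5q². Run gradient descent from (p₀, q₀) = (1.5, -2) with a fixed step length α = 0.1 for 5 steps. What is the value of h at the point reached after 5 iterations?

∇h = (2p + 2q, 2p + 10q)
(p₁, q₁) = (1.5, -2) − 0.1·(-1, -17) = (1.6, -0.3)
(p₂, q₂) = (1.6, -0.3) − 0.1·(2.6, 0.2) = (1.34, -0.32)
(p₃, q₃) = (1.34, -0.32) − 0.1·(2.04, -0.52) = (1.136, -0.268)
(p₄, q₄) = (1.136, -0.268) − 0.1·(1.736, -0.408) = (0.9624, -0.2272)
(p₅, q₅) = (0.9624, -0.2272) − 0.1·(1.4704, -0.3472) = (0.81536, -0.19248)
h(0.81536, -0.19248) = 0.536173696

0.536173696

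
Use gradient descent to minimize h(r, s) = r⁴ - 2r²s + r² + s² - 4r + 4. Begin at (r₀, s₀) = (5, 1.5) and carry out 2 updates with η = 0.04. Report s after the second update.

18.879328

∇h = (4r³ - 4rs + 2r - 4, -2r² + 2s)
Step 1: at (5, 1.5), ∇h = (476, -47) → (5, 1.5) − 0.04·(476, -47) = (-14.04, 3.38)
Step 2: at (-14.04, 3.38), ∇h = (-10912.608256, -387.4832) → (-14.04, 3.38) − 0.04·(-10912.608256, -387.4832) = (422.46433024, 18.879328)
s = 18.879328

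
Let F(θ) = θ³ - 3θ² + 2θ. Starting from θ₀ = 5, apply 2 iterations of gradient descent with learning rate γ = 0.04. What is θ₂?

2.620672

F′(θ) = 3θ² - 6θ + 2
Step 1: F′(5) = 47; θ₁ = 5 − 0.04·47 = 3.12
Step 2: F′(3.12) = 12.4832; θ₂ = 3.12 − 0.04·12.4832 = 2.620672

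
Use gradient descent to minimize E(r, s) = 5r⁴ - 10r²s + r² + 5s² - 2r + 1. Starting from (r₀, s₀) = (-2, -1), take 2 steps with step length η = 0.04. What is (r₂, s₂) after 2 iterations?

∇E = (20r³ - 20rs + 2r - 2, -10r² + 10s)
(r₁, s₁) = (-2, -1) − 0.04·(-206, -50) = (6.24, 1)
(r₂, s₂) = (6.24, 1) − 0.04·(4745.09248, -379.376) = (-183.5636992, 16.17504)

(-183.5636992, 16.17504)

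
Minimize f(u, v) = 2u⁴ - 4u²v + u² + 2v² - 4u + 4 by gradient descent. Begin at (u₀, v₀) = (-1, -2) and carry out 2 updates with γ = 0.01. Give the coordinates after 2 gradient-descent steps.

∇f = (8u³ - 8uv + 2u - 4, -4u² + 4v)
(u₁, v₁) = (-1, -2) − 0.01·(-30, -12) = (-0.7, -1.88)
(u₂, v₂) = (-0.7, -1.88) − 0.01·(-18.672, -9.48) = (-0.51328, -1.7852)

(-0.51328, -1.7852)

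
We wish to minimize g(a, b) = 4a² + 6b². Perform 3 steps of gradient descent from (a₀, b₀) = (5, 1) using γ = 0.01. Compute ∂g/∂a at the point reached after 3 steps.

∇g = (8a, 12b)
Step 1: at (5, 1), ∇g = (40, 12) → (5, 1) − 0.01·(40, 12) = (4.6, 0.88)
Step 2: at (4.6, 0.88), ∇g = (36.8, 10.56) → (4.6, 0.88) − 0.01·(36.8, 10.56) = (4.232, 0.7744)
Step 3: at (4.232, 0.7744), ∇g = (33.856, 9.2928) → (4.232, 0.7744) − 0.01·(33.856, 9.2928) = (3.89344, 0.681472)
∂g/∂a at (3.89344, 0.681472) = 31.14752

31.14752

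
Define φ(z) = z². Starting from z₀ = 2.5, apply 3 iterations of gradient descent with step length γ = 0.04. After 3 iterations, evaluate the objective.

φ′(z) = 2z
Step 1: φ′(2.5) = 5; z₁ = 2.5 − 0.04·5 = 2.3
Step 2: φ′(2.3) = 4.6; z₂ = 2.3 − 0.04·4.6 = 2.116
Step 3: φ′(2.116) = 4.232; z₃ = 2.116 − 0.04·4.232 = 1.94672
φ(1.94672) = 3.7897187584

3.7897187584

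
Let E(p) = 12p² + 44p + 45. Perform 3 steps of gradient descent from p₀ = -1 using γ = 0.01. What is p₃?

E′(p) = 24p + 44
Step 1: E′(-1) = 20; p₁ = -1 − 0.01·20 = -1.2
Step 2: E′(-1.2) = 15.2; p₂ = -1.2 − 0.01·15.2 = -1.352
Step 3: E′(-1.352) = 11.552; p₃ = -1.352 − 0.01·11.552 = -1.46752

-1.46752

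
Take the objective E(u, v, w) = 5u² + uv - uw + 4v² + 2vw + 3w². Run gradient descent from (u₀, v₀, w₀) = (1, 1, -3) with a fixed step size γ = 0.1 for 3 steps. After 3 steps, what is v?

∇E = (10u + v - w, u + 8v + 2w, -u + 2v + 6w)
(u₁, v₁, w₁) = (1, 1, -3) − 0.1·(14, 3, -17) = (-0.4, 0.7, -1.3)
(u₂, v₂, w₂) = (-0.4, 0.7, -1.3) − 0.1·(-2, 2.6, -6) = (-0.2, 0.44, -0.7)
(u₃, v₃, w₃) = (-0.2, 0.44, -0.7) − 0.1·(-0.86, 1.92, -3.12) = (-0.114, 0.248, -0.388)
v = 0.248

0.248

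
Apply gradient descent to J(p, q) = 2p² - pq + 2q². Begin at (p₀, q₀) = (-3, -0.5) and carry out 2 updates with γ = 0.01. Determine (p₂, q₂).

(-2.7747, -0.51845)

∇J = (4p - q, -p + 4q)
(p₁, q₁) = (-3, -0.5) − 0.01·(-11.5, 1) = (-2.885, -0.51)
(p₂, q₂) = (-2.885, -0.51) − 0.01·(-11.03, 0.845) = (-2.7747, -0.51845)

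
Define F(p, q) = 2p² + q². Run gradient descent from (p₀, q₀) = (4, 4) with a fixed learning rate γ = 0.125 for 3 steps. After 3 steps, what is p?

0.5

∇F = (4p, 2q)
(p₁, q₁) = (4, 4) − 0.125·(16, 8) = (2, 3)
(p₂, q₂) = (2, 3) − 0.125·(8, 6) = (1, 2.25)
(p₃, q₃) = (1, 2.25) − 0.125·(4, 4.5) = (0.5, 1.6875)
p = 0.5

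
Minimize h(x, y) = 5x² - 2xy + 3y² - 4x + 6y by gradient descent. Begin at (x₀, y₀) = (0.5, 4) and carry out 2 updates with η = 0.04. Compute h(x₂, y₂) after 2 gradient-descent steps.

20.5035808

∇h = (10x - 2y - 4, -2x + 6y + 6)
Step 1: at (0.5, 4), ∇h = (-7, 29) → (0.5, 4) − 0.04·(-7, 29) = (0.78, 2.84)
Step 2: at (0.78, 2.84), ∇h = (-1.88, 21.48) → (0.78, 2.84) − 0.04·(-1.88, 21.48) = (0.8552, 1.9808)
h(0.8552, 1.9808) = 20.5035808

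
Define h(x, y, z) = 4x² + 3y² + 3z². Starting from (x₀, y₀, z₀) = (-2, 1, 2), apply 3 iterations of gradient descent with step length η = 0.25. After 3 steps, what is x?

∇h = (8x, 6y, 6z)
(x₁, y₁, z₁) = (-2, 1, 2) − 0.25·(-16, 6, 12) = (2, -0.5, -1)
(x₂, y₂, z₂) = (2, -0.5, -1) − 0.25·(16, -3, -6) = (-2, 0.25, 0.5)
(x₃, y₃, z₃) = (-2, 0.25, 0.5) − 0.25·(-16, 1.5, 3) = (2, -0.125, -0.25)
x = 2

2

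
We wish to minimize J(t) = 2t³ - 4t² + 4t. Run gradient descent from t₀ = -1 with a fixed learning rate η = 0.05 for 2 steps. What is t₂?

-3.943

J′(t) = 6t² - 8t + 4
t₁ = -1 − 0.05·18 = -1.9
t₂ = -1.9 − 0.05·40.86 = -3.943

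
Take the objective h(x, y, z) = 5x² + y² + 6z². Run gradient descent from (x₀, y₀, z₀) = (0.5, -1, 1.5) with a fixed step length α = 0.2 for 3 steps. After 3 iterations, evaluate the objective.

102.945392

∇h = (10x, 2y, 12z)
Step 1: at (0.5, -1, 1.5), ∇h = (5, -2, 18) → (0.5, -1, 1.5) − 0.2·(5, -2, 18) = (-0.5, -0.6, -2.1)
Step 2: at (-0.5, -0.6, -2.1), ∇h = (-5, -1.2, -25.2) → (-0.5, -0.6, -2.1) − 0.2·(-5, -1.2, -25.2) = (0.5, -0.36, 2.94)
Step 3: at (0.5, -0.36, 2.94), ∇h = (5, -0.72, 35.28) → (0.5, -0.36, 2.94) − 0.2·(5, -0.72, 35.28) = (-0.5, -0.216, -4.116)
h(-0.5, -0.216, -4.116) = 102.945392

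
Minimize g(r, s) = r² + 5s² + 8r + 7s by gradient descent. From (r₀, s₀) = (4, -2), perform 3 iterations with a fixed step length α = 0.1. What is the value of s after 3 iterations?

∇g = (2r + 8, 10s + 7)
(r₁, s₁) = (4, -2) − 0.1·(16, -13) = (2.4, -0.7)
(r₂, s₂) = (2.4, -0.7) − 0.1·(12.8, 0) = (1.12, -0.7)
(r₃, s₃) = (1.12, -0.7) − 0.1·(10.24, 0) = (0.096, -0.7)
s = -0.7

-0.7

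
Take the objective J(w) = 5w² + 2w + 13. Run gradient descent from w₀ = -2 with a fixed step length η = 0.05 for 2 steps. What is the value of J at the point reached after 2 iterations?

13.8125

J′(w) = 10w + 2
Step 1: J′(-2) = -18; w₁ = -2 − 0.05·(-18) = -1.1
Step 2: J′(-1.1) = -9; w₂ = -1.1 − 0.05·(-9) = -0.65
J(-0.65) = 13.8125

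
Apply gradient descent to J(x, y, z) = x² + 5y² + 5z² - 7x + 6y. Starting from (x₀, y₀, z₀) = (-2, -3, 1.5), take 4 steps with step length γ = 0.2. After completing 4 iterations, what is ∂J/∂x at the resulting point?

-1.4256

∇J = (2x - 7, 10y + 6, 10z)
Step 1: at (-2, -3, 1.5), ∇J = (-11, -24, 15) → (-2, -3, 1.5) − 0.2·(-11, -24, 15) = (0.2, 1.8, -1.5)
Step 2: at (0.2, 1.8, -1.5), ∇J = (-6.6, 24, -15) → (0.2, 1.8, -1.5) − 0.2·(-6.6, 24, -15) = (1.52, -3, 1.5)
Step 3: at (1.52, -3, 1.5), ∇J = (-3.96, -24, 15) → (1.52, -3, 1.5) − 0.2·(-3.96, -24, 15) = (2.312, 1.8, -1.5)
Step 4: at (2.312, 1.8, -1.5), ∇J = (-2.376, 24, -15) → (2.312, 1.8, -1.5) − 0.2·(-2.376, 24, -15) = (2.7872, -3, 1.5)
∂J/∂x at (2.7872, -3, 1.5) = -1.4256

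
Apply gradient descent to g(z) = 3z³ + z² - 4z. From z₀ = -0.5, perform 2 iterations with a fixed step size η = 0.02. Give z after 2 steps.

-0.3828445

g′(z) = 9z² + 2z - 4
z₁ = -0.5 − 0.02·(-2.75) = -0.445
z₂ = -0.445 − 0.02·(-3.107775) = -0.3828445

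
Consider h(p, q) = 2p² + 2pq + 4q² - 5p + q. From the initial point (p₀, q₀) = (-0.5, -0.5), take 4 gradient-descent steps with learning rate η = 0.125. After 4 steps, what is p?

1.2734375

∇h = (4p + 2q - 5, 2p + 8q + 1)
Step 1: at (-0.5, -0.5), ∇h = (-8, -4) → (-0.5, -0.5) − 0.125·(-8, -4) = (0.5, 0)
Step 2: at (0.5, 0), ∇h = (-3, 2) → (0.5, 0) − 0.125·(-3, 2) = (0.875, -0.25)
Step 3: at (0.875, -0.25), ∇h = (-2, 0.75) → (0.875, -0.25) − 0.125·(-2, 0.75) = (1.125, -0.34375)
Step 4: at (1.125, -0.34375), ∇h = (-1.1875, 0.5) → (1.125, -0.34375) − 0.125·(-1.1875, 0.5) = (1.2734375, -0.40625)
p = 1.2734375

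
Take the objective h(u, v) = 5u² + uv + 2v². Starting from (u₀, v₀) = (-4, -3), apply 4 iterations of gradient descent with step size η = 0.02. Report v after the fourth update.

-1.95012208

∇h = (10u + v, u + 4v)
Step 1: at (-4, -3), ∇h = (-43, -16) → (-4, -3) − 0.02·(-43, -16) = (-3.14, -2.68)
Step 2: at (-3.14, -2.68), ∇h = (-34.08, -13.86) → (-3.14, -2.68) − 0.02·(-34.08, -13.86) = (-2.4584, -2.4028)
Step 3: at (-2.4584, -2.4028), ∇h = (-26.9868, -12.0696) → (-2.4584, -2.4028) − 0.02·(-26.9868, -12.0696) = (-1.918664, -2.161408)
Step 4: at (-1.918664, -2.161408), ∇h = (-21.348048, -10.564296) → (-1.918664, -2.161408) − 0.02·(-21.348048, -10.564296) = (-1.49170304, -1.95012208)
v = -1.95012208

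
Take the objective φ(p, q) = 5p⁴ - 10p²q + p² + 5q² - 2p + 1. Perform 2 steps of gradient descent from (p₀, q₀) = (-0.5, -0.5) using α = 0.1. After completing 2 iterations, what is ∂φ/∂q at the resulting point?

∇φ = (20p³ - 20pq + 2p - 2, -10p² + 10q)
(p₁, q₁) = (-0.5, -0.5) − 0.1·(-10.5, -7.5) = (0.55, 0.25)
(p₂, q₂) = (0.55, 0.25) − 0.1·(-0.3225, -0.525) = (0.58225, 0.3025)
∂φ/∂q at (0.58225, 0.3025) = -0.365150625

-0.365150625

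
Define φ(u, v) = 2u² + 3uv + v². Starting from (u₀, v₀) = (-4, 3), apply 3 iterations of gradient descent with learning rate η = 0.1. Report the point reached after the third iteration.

∇φ = (4u + 3v, 3u + 2v)
Step 1: at (-4, 3), ∇φ = (-7, -6) → (-4, 3) − 0.1·(-7, -6) = (-3.3, 3.6)
Step 2: at (-3.3, 3.6), ∇φ = (-2.4, -2.7) → (-3.3, 3.6) − 0.1·(-2.4, -2.7) = (-3.06, 3.87)
Step 3: at (-3.06, 3.87), ∇φ = (-0.63, -1.44) → (-3.06, 3.87) − 0.1·(-0.63, -1.44) = (-2.997, 4.014)

(-2.997, 4.014)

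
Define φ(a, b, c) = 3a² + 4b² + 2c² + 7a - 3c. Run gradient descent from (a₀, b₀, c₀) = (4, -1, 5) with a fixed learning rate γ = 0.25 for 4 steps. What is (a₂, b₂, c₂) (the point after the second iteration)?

∇φ = (6a + 7, 8b, 4c - 3)
Step 1: at (4, -1, 5), ∇φ = (31, -8, 17) → (4, -1, 5) − 0.25·(31, -8, 17) = (-3.75, 1, 0.75)
Step 2: at (-3.75, 1, 0.75), ∇φ = (-15.5, 8, 0) → (-3.75, 1, 0.75) − 0.25·(-15.5, 8, 0) = (0.125, -1, 0.75)

(0.125, -1, 0.75)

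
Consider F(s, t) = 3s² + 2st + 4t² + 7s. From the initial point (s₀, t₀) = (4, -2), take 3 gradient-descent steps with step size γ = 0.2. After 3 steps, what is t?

∇F = (6s + 2t + 7, 2s + 8t)
Step 1: at (4, -2), ∇F = (27, -8) → (4, -2) − 0.2·(27, -8) = (-1.4, -0.4)
Step 2: at (-1.4, -0.4), ∇F = (-2.2, -6) → (-1.4, -0.4) − 0.2·(-2.2, -6) = (-0.96, 0.8)
Step 3: at (-0.96, 0.8), ∇F = (2.84, 4.48) → (-0.96, 0.8) − 0.2·(2.84, 4.48) = (-1.528, -0.096)
t = -0.096

-0.096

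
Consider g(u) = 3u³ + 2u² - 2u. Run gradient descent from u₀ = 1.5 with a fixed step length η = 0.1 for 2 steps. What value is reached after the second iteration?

g′(u) = 9u² + 4u - 2
u₁ = 1.5 − 0.1·24.25 = -0.925
u₂ = -0.925 − 0.1·2.000625 = -1.1250625

-1.1250625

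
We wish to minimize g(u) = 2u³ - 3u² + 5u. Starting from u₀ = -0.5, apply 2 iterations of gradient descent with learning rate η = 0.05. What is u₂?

-1.8026875

g′(u) = 6u² - 6u + 5
Step 1: g′(-0.5) = 9.5; u₁ = -0.5 − 0.05·9.5 = -0.975
Step 2: g′(-0.975) = 16.55375; u₂ = -0.975 − 0.05·16.55375 = -1.8026875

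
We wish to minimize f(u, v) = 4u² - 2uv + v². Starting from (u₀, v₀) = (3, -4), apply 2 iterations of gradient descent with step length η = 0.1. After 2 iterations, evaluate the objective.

3.3744

∇f = (8u - 2v, -2u + 2v)
(u₁, v₁) = (3, -4) − 0.1·(32, -14) = (-0.2, -2.6)
(u₂, v₂) = (-0.2, -2.6) − 0.1·(3.6, -4.8) = (-0.56, -2.12)
f(-0.56, -2.12) = 3.3744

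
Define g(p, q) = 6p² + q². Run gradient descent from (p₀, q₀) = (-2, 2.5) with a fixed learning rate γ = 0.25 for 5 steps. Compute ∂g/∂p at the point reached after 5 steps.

768

∇g = (12p, 2q)
(p₁, q₁) = (-2, 2.5) − 0.25·(-24, 5) = (4, 1.25)
(p₂, q₂) = (4, 1.25) − 0.25·(48, 2.5) = (-8, 0.625)
(p₃, q₃) = (-8, 0.625) − 0.25·(-96, 1.25) = (16, 0.3125)
(p₄, q₄) = (16, 0.3125) − 0.25·(192, 0.625) = (-32, 0.15625)
(p₅, q₅) = (-32, 0.15625) − 0.25·(-384, 0.3125) = (64, 0.078125)
∂g/∂p at (64, 0.078125) = 768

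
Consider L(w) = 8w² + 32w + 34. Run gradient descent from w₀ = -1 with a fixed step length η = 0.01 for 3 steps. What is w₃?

-1.407296

L′(w) = 16w + 32
w₁ = -1 − 0.01·16 = -1.16
w₂ = -1.16 − 0.01·13.44 = -1.2944
w₃ = -1.2944 − 0.01·11.2896 = -1.407296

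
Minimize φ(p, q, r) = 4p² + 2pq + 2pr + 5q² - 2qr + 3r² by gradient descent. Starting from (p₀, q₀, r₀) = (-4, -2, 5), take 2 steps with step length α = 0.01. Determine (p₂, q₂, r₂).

∇φ = (8p + 2q + 2r, 2p + 10q - 2r, 2p - 2q + 6r)
(p₁, q₁, r₁) = (-4, -2, 5) − 0.01·(-26, -38, 26) = (-3.74, -1.62, 4.74)
(p₂, q₂, r₂) = (-3.74, -1.62, 4.74) − 0.01·(-23.68, -33.16, 24.2) = (-3.5032, -1.2884, 4.498)

(-3.5032, -1.2884, 4.498)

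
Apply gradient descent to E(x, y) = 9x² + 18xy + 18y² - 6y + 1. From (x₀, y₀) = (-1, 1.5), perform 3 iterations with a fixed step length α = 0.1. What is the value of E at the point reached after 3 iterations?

25420.043296

∇E = (18x + 18y, 18x + 36y - 6)
(x₁, y₁) = (-1, 1.5) − 0.1·(9, 30) = (-1.9, -1.5)
(x₂, y₂) = (-1.9, -1.5) − 0.1·(-61.2, -94.2) = (4.22, 7.92)
(x₃, y₃) = (4.22, 7.92) − 0.1·(218.52, 355.08) = (-17.632, -27.588)
E(-17.632, -27.588) = 25420.043296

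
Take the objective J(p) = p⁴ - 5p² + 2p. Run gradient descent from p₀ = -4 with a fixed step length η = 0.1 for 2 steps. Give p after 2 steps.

-2072.6096

J′(p) = 4p³ - 10p + 2
Step 1: J′(-4) = -214; p₁ = -4 − 0.1·(-214) = 17.4
Step 2: J′(17.4) = 20900.096; p₂ = 17.4 − 0.1·20900.096 = -2072.6096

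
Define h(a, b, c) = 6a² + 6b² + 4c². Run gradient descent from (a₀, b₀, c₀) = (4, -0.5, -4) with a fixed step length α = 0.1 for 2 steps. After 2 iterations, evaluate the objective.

0.2584

∇h = (12a, 12b, 8c)
(a₁, b₁, c₁) = (4, -0.5, -4) − 0.1·(48, -6, -32) = (-0.8, 0.1, -0.8)
(a₂, b₂, c₂) = (-0.8, 0.1, -0.8) − 0.1·(-9.6, 1.2, -6.4) = (0.16, -0.02, -0.16)
h(0.16, -0.02, -0.16) = 0.2584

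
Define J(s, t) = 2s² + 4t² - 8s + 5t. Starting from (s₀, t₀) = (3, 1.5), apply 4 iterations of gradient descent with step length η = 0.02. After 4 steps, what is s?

∇J = (4s - 8, 8t + 5)
Step 1: at (3, 1.5), ∇J = (4, 17) → (3, 1.5) − 0.02·(4, 17) = (2.92, 1.16)
Step 2: at (2.92, 1.16), ∇J = (3.68, 14.28) → (2.92, 1.16) − 0.02·(3.68, 14.28) = (2.8464, 0.8744)
Step 3: at (2.8464, 0.8744), ∇J = (3.3856, 11.9952) → (2.8464, 0.8744) − 0.02·(3.3856, 11.9952) = (2.778688, 0.634496)
Step 4: at (2.778688, 0.634496), ∇J = (3.114752, 10.075968) → (2.778688, 0.634496) − 0.02·(3.114752, 10.075968) = (2.71639296, 0.43297664)
s = 2.71639296

2.71639296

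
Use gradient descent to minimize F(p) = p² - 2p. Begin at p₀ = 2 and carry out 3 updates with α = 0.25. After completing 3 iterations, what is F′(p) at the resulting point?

F′(p) = 2p - 2
p₁ = 2 − 0.25·2 = 1.5
p₂ = 1.5 − 0.25·1 = 1.25
p₃ = 1.25 − 0.25·0.5 = 1.125
F′(p) at (1.125) = 0.25

0.25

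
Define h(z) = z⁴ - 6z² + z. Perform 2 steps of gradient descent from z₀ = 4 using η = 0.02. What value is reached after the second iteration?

-0.24273344

h′(z) = 4z³ - 12z + 1
z₁ = 4 − 0.02·209 = -0.18
z₂ = -0.18 − 0.02·3.136672 = -0.24273344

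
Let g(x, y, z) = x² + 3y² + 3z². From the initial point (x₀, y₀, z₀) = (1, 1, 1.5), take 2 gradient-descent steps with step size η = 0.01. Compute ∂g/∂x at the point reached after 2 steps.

1.9208

∇g = (2x, 6y, 6z)
Step 1: at (1, 1, 1.5), ∇g = (2, 6, 9) → (1, 1, 1.5) − 0.01·(2, 6, 9) = (0.98, 0.94, 1.41)
Step 2: at (0.98, 0.94, 1.41), ∇g = (1.96, 5.64, 8.46) → (0.98, 0.94, 1.41) − 0.01·(1.96, 5.64, 8.46) = (0.9604, 0.8836, 1.3254)
∂g/∂x at (0.9604, 0.8836, 1.3254) = 1.9208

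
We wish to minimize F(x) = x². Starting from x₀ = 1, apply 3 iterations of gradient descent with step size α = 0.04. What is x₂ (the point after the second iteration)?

F′(x) = 2x
Step 1: F′(1) = 2; x₁ = 1 − 0.04·2 = 0.92
Step 2: F′(0.92) = 1.84; x₂ = 0.92 − 0.04·1.84 = 0.8464

0.8464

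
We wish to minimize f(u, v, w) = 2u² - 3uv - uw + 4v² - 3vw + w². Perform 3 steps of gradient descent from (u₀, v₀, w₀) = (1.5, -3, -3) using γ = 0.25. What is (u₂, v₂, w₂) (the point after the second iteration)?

(0.5625, -6.65625, -1.03125)

∇f = (4u - 3v - w, -3u + 8v - 3w, -u - 3v + 2w)
(u₁, v₁, w₁) = (1.5, -3, -3) − 0.25·(18, -19.5, 1.5) = (-3, 1.875, -3.375)
(u₂, v₂, w₂) = (-3, 1.875, -3.375) − 0.25·(-14.25, 34.125, -9.375) = (0.5625, -6.65625, -1.03125)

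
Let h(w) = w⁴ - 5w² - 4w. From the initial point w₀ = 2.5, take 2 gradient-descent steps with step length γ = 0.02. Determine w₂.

h′(w) = 4w³ - 10w - 4
Step 1: h′(2.5) = 33.5; w₁ = 2.5 − 0.02·33.5 = 1.83
Step 2: h′(1.83) = 2.213948; w₂ = 1.83 − 0.02·2.213948 = 1.78572104

1.78572104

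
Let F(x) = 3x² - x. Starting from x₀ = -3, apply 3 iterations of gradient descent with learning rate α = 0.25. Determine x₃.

F′(x) = 6x - 1
Step 1: F′(-3) = -19; x₁ = -3 − 0.25·(-19) = 1.75
Step 2: F′(1.75) = 9.5; x₂ = 1.75 − 0.25·9.5 = -0.625
Step 3: F′(-0.625) = -4.75; x₃ = -0.625 − 0.25·(-4.75) = 0.5625

0.5625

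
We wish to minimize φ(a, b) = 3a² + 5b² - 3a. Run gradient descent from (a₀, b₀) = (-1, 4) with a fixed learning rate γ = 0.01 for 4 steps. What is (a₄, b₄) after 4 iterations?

(-0.67112344, 2.6244)

∇φ = (6a - 3, 10b)
Step 1: at (-1, 4), ∇φ = (-9, 40) → (-1, 4) − 0.01·(-9, 40) = (-0.91, 3.6)
Step 2: at (-0.91, 3.6), ∇φ = (-8.46, 36) → (-0.91, 3.6) − 0.01·(-8.46, 36) = (-0.8254, 3.24)
Step 3: at (-0.8254, 3.24), ∇φ = (-7.9524, 32.4) → (-0.8254, 3.24) − 0.01·(-7.9524, 32.4) = (-0.745876, 2.916)
Step 4: at (-0.745876, 2.916), ∇φ = (-7.475256, 29.16) → (-0.745876, 2.916) − 0.01·(-7.475256, 29.16) = (-0.67112344, 2.6244)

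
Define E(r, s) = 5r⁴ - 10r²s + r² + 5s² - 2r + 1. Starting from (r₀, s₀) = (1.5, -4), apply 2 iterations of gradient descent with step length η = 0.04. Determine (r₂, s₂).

∇E = (20r³ - 20rs + 2r - 2, -10r² + 10s)
Step 1: at (1.5, -4), ∇E = (188.5, -62.5) → (1.5, -4) − 0.04·(188.5, -62.5) = (-6.04, -1.5)
Step 2: at (-6.04, -1.5), ∇E = (-4602.25728, -379.816) → (-6.04, -1.5) − 0.04·(-4602.25728, -379.816) = (178.0502912, 13.69264)

(178.0502912, 13.69264)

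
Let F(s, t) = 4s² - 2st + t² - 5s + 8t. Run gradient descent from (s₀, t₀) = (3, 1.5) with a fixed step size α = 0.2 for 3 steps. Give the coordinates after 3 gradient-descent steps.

∇F = (8s - 2t - 5, -2s + 2t + 8)
(s₁, t₁) = (3, 1.5) − 0.2·(16, 5) = (-0.2, 0.5)
(s₂, t₂) = (-0.2, 0.5) − 0.2·(-7.6, 9.4) = (1.32, -1.38)
(s₃, t₃) = (1.32, -1.38) − 0.2·(8.32, 2.6) = (-0.344, -1.9)

(-0.344, -1.9)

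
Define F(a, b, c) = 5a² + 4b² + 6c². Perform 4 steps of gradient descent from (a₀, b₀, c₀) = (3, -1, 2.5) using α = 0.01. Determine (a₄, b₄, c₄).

(1.9683, -0.71639296, 1.4992384)

∇F = (10a, 8b, 12c)
Step 1: at (3, -1, 2.5), ∇F = (30, -8, 30) → (3, -1, 2.5) − 0.01·(30, -8, 30) = (2.7, -0.92, 2.2)
Step 2: at (2.7, -0.92, 2.2), ∇F = (27, -7.36, 26.4) → (2.7, -0.92, 2.2) − 0.01·(27, -7.36, 26.4) = (2.43, -0.8464, 1.936)
Step 3: at (2.43, -0.8464, 1.936), ∇F = (24.3, -6.7712, 23.232) → (2.43, -0.8464, 1.936) − 0.01·(24.3, -6.7712, 23.232) = (2.187, -0.778688, 1.70368)
Step 4: at (2.187, -0.778688, 1.70368), ∇F = (21.87, -6.229504, 20.44416) → (2.187, -0.778688, 1.70368) − 0.01·(21.87, -6.229504, 20.44416) = (1.9683, -0.71639296, 1.4992384)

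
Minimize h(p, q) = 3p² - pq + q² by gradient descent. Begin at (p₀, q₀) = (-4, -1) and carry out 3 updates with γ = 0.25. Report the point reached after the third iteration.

(0.546875, -0.46875)

∇h = (6p - q, -p + 2q)
(p₁, q₁) = (-4, -1) − 0.25·(-23, 2) = (1.75, -1.5)
(p₂, q₂) = (1.75, -1.5) − 0.25·(12, -4.75) = (-1.25, -0.3125)
(p₃, q₃) = (-1.25, -0.3125) − 0.25·(-7.1875, 0.625) = (0.546875, -0.46875)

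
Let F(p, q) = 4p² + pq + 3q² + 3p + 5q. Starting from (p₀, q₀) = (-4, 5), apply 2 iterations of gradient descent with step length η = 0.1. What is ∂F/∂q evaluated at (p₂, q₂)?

6.71

∇F = (8p + q + 3, p + 6q + 5)
Step 1: at (-4, 5), ∇F = (-24, 31) → (-4, 5) − 0.1·(-24, 31) = (-1.6, 1.9)
Step 2: at (-1.6, 1.9), ∇F = (-7.9, 14.8) → (-1.6, 1.9) − 0.1·(-7.9, 14.8) = (-0.81, 0.42)
∂F/∂q at (-0.81, 0.42) = 6.71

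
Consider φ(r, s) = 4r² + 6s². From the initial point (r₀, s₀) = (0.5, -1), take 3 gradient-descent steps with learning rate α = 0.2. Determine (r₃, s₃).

(-0.108, 2.744)

∇φ = (8r, 12s)
Step 1: at (0.5, -1), ∇φ = (4, -12) → (0.5, -1) − 0.2·(4, -12) = (-0.3, 1.4)
Step 2: at (-0.3, 1.4), ∇φ = (-2.4, 16.8) → (-0.3, 1.4) − 0.2·(-2.4, 16.8) = (0.18, -1.96)
Step 3: at (0.18, -1.96), ∇φ = (1.44, -23.52) → (0.18, -1.96) − 0.2·(1.44, -23.52) = (-0.108, 2.744)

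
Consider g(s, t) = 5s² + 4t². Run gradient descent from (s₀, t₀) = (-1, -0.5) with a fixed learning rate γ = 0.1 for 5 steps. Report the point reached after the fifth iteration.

(0, -0.00016)

∇g = (10s, 8t)
(s₁, t₁) = (-1, -0.5) − 0.1·(-10, -4) = (0, -0.1)
(s₂, t₂) = (0, -0.1) − 0.1·(0, -0.8) = (0, -0.02)
(s₃, t₃) = (0, -0.02) − 0.1·(0, -0.16) = (0, -0.004)
(s₄, t₄) = (0, -0.004) − 0.1·(0, -0.032) = (0, -0.0008)
(s₅, t₅) = (0, -0.0008) − 0.1·(0, -0.0064) = (0, -0.00016)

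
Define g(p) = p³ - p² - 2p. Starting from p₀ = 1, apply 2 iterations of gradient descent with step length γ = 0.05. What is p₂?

g′(p) = 3p² - 2p - 2
Step 1: g′(1) = -1; p₁ = 1 − 0.05·(-1) = 1.05
Step 2: g′(1.05) = -0.7925; p₂ = 1.05 − 0.05·(-0.7925) = 1.089625

1.089625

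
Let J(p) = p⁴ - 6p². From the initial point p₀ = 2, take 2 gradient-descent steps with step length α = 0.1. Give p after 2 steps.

1.9488

J′(p) = 4p³ - 12p
Step 1: J′(2) = 8; p₁ = 2 − 0.1·8 = 1.2
Step 2: J′(1.2) = -7.488; p₂ = 1.2 − 0.1·(-7.488) = 1.9488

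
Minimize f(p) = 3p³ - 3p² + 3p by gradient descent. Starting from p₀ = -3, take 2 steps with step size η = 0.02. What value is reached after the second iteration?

f′(p) = 9p² - 6p + 3
p₁ = -3 − 0.02·102 = -5.04
p₂ = -5.04 − 0.02·261.8544 = -10.277088

-10.277088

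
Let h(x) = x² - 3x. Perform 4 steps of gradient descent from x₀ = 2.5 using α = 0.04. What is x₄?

h′(x) = 2x - 3
Step 1: h′(2.5) = 2; x₁ = 2.5 − 0.04·2 = 2.42
Step 2: h′(2.42) = 1.84; x₂ = 2.42 − 0.04·1.84 = 2.3464
Step 3: h′(2.3464) = 1.6928; x₃ = 2.3464 − 0.04·1.6928 = 2.278688
Step 4: h′(2.278688) = 1.557376; x₄ = 2.278688 − 0.04·1.557376 = 2.21639296

2.21639296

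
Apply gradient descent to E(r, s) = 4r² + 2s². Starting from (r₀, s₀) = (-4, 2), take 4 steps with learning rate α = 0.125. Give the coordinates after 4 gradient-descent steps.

∇E = (8r, 4s)
(r₁, s₁) = (-4, 2) − 0.125·(-32, 8) = (0, 1)
(r₂, s₂) = (0, 1) − 0.125·(0, 4) = (0, 0.5)
(r₃, s₃) = (0, 0.5) − 0.125·(0, 2) = (0, 0.25)
(r₄, s₄) = (0, 0.25) − 0.125·(0, 1) = (0, 0.125)

(0, 0.125)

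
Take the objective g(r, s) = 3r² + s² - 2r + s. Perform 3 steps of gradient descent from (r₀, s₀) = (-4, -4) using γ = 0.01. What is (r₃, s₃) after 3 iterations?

∇g = (6r - 2, 2s + 1)
(r₁, s₁) = (-4, -4) − 0.01·(-26, -7) = (-3.74, -3.93)
(r₂, s₂) = (-3.74, -3.93) − 0.01·(-24.44, -6.86) = (-3.4956, -3.8614)
(r₃, s₃) = (-3.4956, -3.8614) − 0.01·(-22.9736, -6.7228) = (-3.265864, -3.794172)

(-3.265864, -3.794172)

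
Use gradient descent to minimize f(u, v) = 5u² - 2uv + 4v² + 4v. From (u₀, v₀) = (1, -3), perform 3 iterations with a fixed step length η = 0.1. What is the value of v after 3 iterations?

∇f = (10u - 2v, -2u + 8v + 4)
(u₁, v₁) = (1, -3) − 0.1·(16, -22) = (-0.6, -0.8)
(u₂, v₂) = (-0.6, -0.8) − 0.1·(-4.4, -1.2) = (-0.16, -0.68)
(u₃, v₃) = (-0.16, -0.68) − 0.1·(-0.24, -1.12) = (-0.136, -0.568)
v = -0.568

-0.568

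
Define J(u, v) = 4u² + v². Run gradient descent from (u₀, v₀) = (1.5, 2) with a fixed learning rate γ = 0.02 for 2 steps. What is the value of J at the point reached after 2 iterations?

∇J = (8u, 2v)
(u₁, v₁) = (1.5, 2) − 0.02·(12, 4) = (1.26, 1.92)
(u₂, v₂) = (1.26, 1.92) − 0.02·(10.08, 3.84) = (1.0584, 1.8432)
J(1.0584, 1.8432) = 7.87822848

7.87822848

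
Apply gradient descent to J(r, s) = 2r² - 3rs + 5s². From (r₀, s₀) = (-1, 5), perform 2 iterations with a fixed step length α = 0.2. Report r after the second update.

-2.8

∇J = (4r - 3s, -3r + 10s)
Step 1: at (-1, 5), ∇J = (-19, 53) → (-1, 5) − 0.2·(-19, 53) = (2.8, -5.6)
Step 2: at (2.8, -5.6), ∇J = (28, -64.4) → (2.8, -5.6) − 0.2·(28, -64.4) = (-2.8, 7.28)
r = -2.8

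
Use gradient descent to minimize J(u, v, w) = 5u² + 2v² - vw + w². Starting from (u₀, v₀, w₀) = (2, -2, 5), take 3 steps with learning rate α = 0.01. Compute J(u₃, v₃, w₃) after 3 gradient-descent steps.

∇J = (10u, 4v - w, -v + 2w)
(u₁, v₁, w₁) = (2, -2, 5) − 0.01·(20, -13, 12) = (1.8, -1.87, 4.88)
(u₂, v₂, w₂) = (1.8, -1.87, 4.88) − 0.01·(18, -12.36, 11.63) = (1.62, -1.7464, 4.7637)
(u₃, v₃, w₃) = (1.62, -1.7464, 4.7637) − 0.01·(16.2, -11.7493, 11.2738) = (1.458, -1.628907, 4.650962)
J(1.458, -1.628907, 4.650962) = 45.142928113276

45.142928113276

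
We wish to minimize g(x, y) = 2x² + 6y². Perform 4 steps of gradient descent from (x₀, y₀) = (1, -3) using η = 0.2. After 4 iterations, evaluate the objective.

∇g = (4x, 12y)
(x₁, y₁) = (1, -3) − 0.2·(4, -36) = (0.2, 4.2)
(x₂, y₂) = (0.2, 4.2) − 0.2·(0.8, 50.4) = (0.04, -5.88)
(x₃, y₃) = (0.04, -5.88) − 0.2·(0.16, -70.56) = (0.008, 8.232)
(x₄, y₄) = (0.008, 8.232) − 0.2·(0.032, 98.784) = (0.0016, -11.5248)
g(0.0016, -11.5248) = 796.92609536

796.92609536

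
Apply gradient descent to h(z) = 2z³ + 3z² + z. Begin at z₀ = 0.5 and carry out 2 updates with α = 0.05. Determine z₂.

0.0923125

h′(z) = 6z² + 6z + 1
z₁ = 0.5 − 0.05·5.5 = 0.225
z₂ = 0.225 − 0.05·2.65375 = 0.0923125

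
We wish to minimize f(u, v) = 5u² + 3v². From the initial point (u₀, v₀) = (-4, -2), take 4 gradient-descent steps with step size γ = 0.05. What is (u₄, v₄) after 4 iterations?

∇f = (10u, 6v)
(u₁, v₁) = (-4, -2) − 0.05·(-40, -12) = (-2, -1.4)
(u₂, v₂) = (-2, -1.4) − 0.05·(-20, -8.4) = (-1, -0.98)
(u₃, v₃) = (-1, -0.98) − 0.05·(-10, -5.88) = (-0.5, -0.686)
(u₄, v₄) = (-0.5, -0.686) − 0.05·(-5, -4.116) = (-0.25, -0.4802)

(-0.25, -0.4802)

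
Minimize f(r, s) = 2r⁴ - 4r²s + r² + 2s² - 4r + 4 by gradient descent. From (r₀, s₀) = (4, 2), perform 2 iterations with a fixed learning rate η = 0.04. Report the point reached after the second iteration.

(861.32163584, 35.281024)

∇f = (8r³ - 8rs + 2r - 4, -4r² + 4s)
Step 1: at (4, 2), ∇f = (452, -56) → (4, 2) − 0.04·(452, -56) = (-14.08, 4.24)
Step 2: at (-14.08, 4.24), ∇f = (-21885.040896, -776.0256) → (-14.08, 4.24) − 0.04·(-21885.040896, -776.0256) = (861.32163584, 35.281024)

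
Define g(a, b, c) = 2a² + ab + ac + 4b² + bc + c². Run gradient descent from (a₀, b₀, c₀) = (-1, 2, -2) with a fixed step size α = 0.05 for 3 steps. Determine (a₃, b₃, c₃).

(-0.4545, 0.680875, -1.539625)

∇g = (4a + b + c, a + 8b + c, a + b + 2c)
Step 1: at (-1, 2, -2), ∇g = (-4, 13, -3) → (-1, 2, -2) − 0.05·(-4, 13, -3) = (-0.8, 1.35, -1.85)
Step 2: at (-0.8, 1.35, -1.85), ∇g = (-3.7, 8.15, -3.15) → (-0.8, 1.35, -1.85) − 0.05·(-3.7, 8.15, -3.15) = (-0.615, 0.9425, -1.6925)
Step 3: at (-0.615, 0.9425, -1.6925), ∇g = (-3.21, 5.2325, -3.0575) → (-0.615, 0.9425, -1.6925) − 0.05·(-3.21, 5.2325, -3.0575) = (-0.4545, 0.680875, -1.539625)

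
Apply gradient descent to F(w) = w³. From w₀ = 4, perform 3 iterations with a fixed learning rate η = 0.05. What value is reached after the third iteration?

F′(w) = 3w²
Step 1: F′(4) = 48; w₁ = 4 − 0.05·48 = 1.6
Step 2: F′(1.6) = 7.68; w₂ = 1.6 − 0.05·7.68 = 1.216
Step 3: F′(1.216) = 4.435968; w₃ = 1.216 − 0.05·4.435968 = 0.9942016

0.9942016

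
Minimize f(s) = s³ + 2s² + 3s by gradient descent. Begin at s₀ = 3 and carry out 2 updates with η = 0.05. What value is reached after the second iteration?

0.4485

f′(s) = 3s² + 4s + 3
Step 1: f′(3) = 42; s₁ = 3 − 0.05·42 = 0.9
Step 2: f′(0.9) = 9.03; s₂ = 0.9 − 0.05·9.03 = 0.4485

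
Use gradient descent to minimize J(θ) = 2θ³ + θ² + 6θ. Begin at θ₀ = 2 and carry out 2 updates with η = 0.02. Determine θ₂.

0.938112

J′(θ) = 6θ² + 2θ + 6
θ₁ = 2 − 0.02·34 = 1.32
θ₂ = 1.32 − 0.02·19.0944 = 0.938112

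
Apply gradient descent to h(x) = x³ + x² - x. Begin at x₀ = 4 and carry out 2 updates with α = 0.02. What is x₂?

h′(x) = 3x² + 2x - 1
x₁ = 4 − 0.02·55 = 2.9
x₂ = 2.9 − 0.02·30.03 = 2.2994

2.2994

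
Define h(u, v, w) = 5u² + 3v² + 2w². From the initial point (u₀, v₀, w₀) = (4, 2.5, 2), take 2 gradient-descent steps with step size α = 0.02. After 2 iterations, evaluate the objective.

∇h = (10u, 6v, 4w)
Step 1: at (4, 2.5, 2), ∇h = (40, 15, 8) → (4, 2.5, 2) − 0.02·(40, 15, 8) = (3.2, 2.2, 1.84)
Step 2: at (3.2, 2.2, 1.84), ∇h = (32, 13.2, 7.36) → (3.2, 2.2, 1.84) − 0.02·(32, 13.2, 7.36) = (2.56, 1.936, 1.6928)
h(2.56, 1.936, 1.6928) = 49.74343168

49.74343168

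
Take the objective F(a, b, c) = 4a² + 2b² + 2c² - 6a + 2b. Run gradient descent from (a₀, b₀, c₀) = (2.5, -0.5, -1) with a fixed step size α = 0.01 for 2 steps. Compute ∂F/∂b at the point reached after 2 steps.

∇F = (8a - 6, 4b + 2, 4c)
(a₁, b₁, c₁) = (2.5, -0.5, -1) − 0.01·(14, 0, -4) = (2.36, -0.5, -0.96)
(a₂, b₂, c₂) = (2.36, -0.5, -0.96) − 0.01·(12.88, 0, -3.84) = (2.2312, -0.5, -0.9216)
∂F/∂b at (2.2312, -0.5, -0.9216) = 0

0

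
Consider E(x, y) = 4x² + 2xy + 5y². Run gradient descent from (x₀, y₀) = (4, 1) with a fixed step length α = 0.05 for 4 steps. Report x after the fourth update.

0.5267

∇E = (8x + 2y, 2x + 10y)
(x₁, y₁) = (4, 1) − 0.05·(34, 18) = (2.3, 0.1)
(x₂, y₂) = (2.3, 0.1) − 0.05·(18.6, 5.6) = (1.37, -0.18)
(x₃, y₃) = (1.37, -0.18) − 0.05·(10.6, 0.94) = (0.84, -0.227)
(x₄, y₄) = (0.84, -0.227) − 0.05·(6.266, -0.59) = (0.5267, -0.1975)
x = 0.5267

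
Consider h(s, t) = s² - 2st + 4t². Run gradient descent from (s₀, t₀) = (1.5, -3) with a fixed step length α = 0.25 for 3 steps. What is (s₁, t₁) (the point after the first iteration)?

∇h = (2s - 2t, -2s + 8t)
(s₁, t₁) = (1.5, -3) − 0.25·(9, -27) = (-0.75, 3.75)

(-0.75, 3.75)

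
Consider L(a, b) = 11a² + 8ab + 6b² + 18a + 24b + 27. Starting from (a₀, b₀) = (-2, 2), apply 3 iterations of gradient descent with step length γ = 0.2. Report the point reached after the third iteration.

(-17.472, -12.208)

∇L = (22a + 8b + 18, 8a + 12b + 24)
Step 1: at (-2, 2), ∇L = (-10, 32) → (-2, 2) − 0.2·(-10, 32) = (0, -4.4)
Step 2: at (0, -4.4), ∇L = (-17.2, -28.8) → (0, -4.4) − 0.2·(-17.2, -28.8) = (3.44, 1.36)
Step 3: at (3.44, 1.36), ∇L = (104.56, 67.84) → (3.44, 1.36) − 0.2·(104.56, 67.84) = (-17.472, -12.208)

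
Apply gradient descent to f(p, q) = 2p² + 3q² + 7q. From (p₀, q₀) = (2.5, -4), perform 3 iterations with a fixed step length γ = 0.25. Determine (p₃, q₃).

(0, -0.8125)

∇f = (4p, 6q + 7)
(p₁, q₁) = (2.5, -4) − 0.25·(10, -17) = (0, 0.25)
(p₂, q₂) = (0, 0.25) − 0.25·(0, 8.5) = (0, -1.875)
(p₃, q₃) = (0, -1.875) − 0.25·(0, -4.25) = (0, -0.8125)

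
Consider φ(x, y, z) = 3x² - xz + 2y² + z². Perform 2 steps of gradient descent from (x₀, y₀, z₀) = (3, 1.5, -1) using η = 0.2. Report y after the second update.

0.06

∇φ = (6x - z, 4y, -x + 2z)
Step 1: at (3, 1.5, -1), ∇φ = (19, 6, -5) → (3, 1.5, -1) − 0.2·(19, 6, -5) = (-0.8, 0.3, 0)
Step 2: at (-0.8, 0.3, 0), ∇φ = (-4.8, 1.2, 0.8) → (-0.8, 0.3, 0) − 0.2·(-4.8, 1.2, 0.8) = (0.16, 0.06, -0.16)
y = 0.06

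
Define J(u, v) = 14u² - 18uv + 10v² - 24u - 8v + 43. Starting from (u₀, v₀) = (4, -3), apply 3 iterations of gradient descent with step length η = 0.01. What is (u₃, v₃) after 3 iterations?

(1.410504, -0.182752)

∇J = (28u - 18v - 24, -18u + 20v - 8)
Step 1: at (4, -3), ∇J = (142, -140) → (4, -3) − 0.01·(142, -140) = (2.58, -1.6)
Step 2: at (2.58, -1.6), ∇J = (77.04, -86.44) → (2.58, -1.6) − 0.01·(77.04, -86.44) = (1.8096, -0.7356)
Step 3: at (1.8096, -0.7356), ∇J = (39.9096, -55.2848) → (1.8096, -0.7356) − 0.01·(39.9096, -55.2848) = (1.410504, -0.182752)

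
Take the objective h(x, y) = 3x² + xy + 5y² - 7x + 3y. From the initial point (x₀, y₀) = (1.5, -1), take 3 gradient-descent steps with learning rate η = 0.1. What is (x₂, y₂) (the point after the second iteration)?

(1.305, -0.44)

∇h = (6x + y - 7, x + 10y + 3)
(x₁, y₁) = (1.5, -1) − 0.1·(1, -5.5) = (1.4, -0.45)
(x₂, y₂) = (1.4, -0.45) − 0.1·(0.95, -0.1) = (1.305, -0.44)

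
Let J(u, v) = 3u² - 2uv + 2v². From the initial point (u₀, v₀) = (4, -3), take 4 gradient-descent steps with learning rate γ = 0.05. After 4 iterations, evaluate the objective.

∇J = (6u - 2v, -2u + 4v)
Step 1: at (4, -3), ∇J = (30, -20) → (4, -3) − 0.05·(30, -20) = (2.5, -2)
Step 2: at (2.5, -2), ∇J = (19, -13) → (2.5, -2) − 0.05·(19, -13) = (1.55, -1.35)
Step 3: at (1.55, -1.35), ∇J = (12, -8.5) → (1.55, -1.35) − 0.05·(12, -8.5) = (0.95, -0.925)
Step 4: at (0.95, -0.925), ∇J = (7.55, -5.6) → (0.95, -0.925) − 0.05·(7.55, -5.6) = (0.5725, -0.645)
J(0.5725, -0.645) = 2.55384375

2.55384375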